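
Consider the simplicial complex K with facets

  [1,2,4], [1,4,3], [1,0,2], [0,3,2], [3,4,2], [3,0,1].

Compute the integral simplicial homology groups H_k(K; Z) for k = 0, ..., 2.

Fix the vertex order 0 < 1 < 2 < 3 < 4 and write every simplex with vertices in increasing order. Then dim K = 2 and the simplices of K are:

  0-simplices (5): [0], [1], [2], [3], [4]
  1-simplices (9): [0,1], [0,2], [0,3], [1,2], [1,3], [1,4], [2,3], [2,4], [3,4]
  2-simplices (6): [0,1,2], [0,1,3], [0,2,3], [1,2,4], [1,3,4], [2,3,4]

giving chain groups C_0 ≅ Z^5, C_1 ≅ Z^9, C_2 ≅ Z^6.

∂_1: C_1 → C_0 sends each edge [p,q] (with p < q) to q − p. For instance
  ∂[0,2] = [2] − [0].
The 5×9 boundary matrix has rank 4 and Smith normal form diag(1,1,1,1).

The boundary map ∂_2: C_2 → C_1 maps a triangle to the signed sum of its edges. For instance
  ∂[1,2,4] = [2,4] − [1,4] + [1,2],
  ∂[0,2,3] = [2,3] − [0,3] + [0,2].
The 9×6 boundary matrix has rank 5 and Smith normal form diag(1,1,1,1,1).

Reading off H_k = ker ∂_k / im ∂_{k+1}:

  H_0: rank C_0 − rank ∂_1 = 5 − 4 = 1, and the invariant factors of ∂_1 are all 1, so H_0 ≅ Z.
  H_1: rank ker ∂_1 − rank ∂_2 = (9 − 4) − 5 = 0, and the invariant factors of ∂_2 are all 1, so H_1 ≅ 0.
  H_2: rank ker ∂_2 − rank ∂_3 = (6 − 5) − 0 = 1, and there is no ∂_3, so H_2 ≅ Z.

H_0 = Z,  H_1 = 0,  H_2 = Z.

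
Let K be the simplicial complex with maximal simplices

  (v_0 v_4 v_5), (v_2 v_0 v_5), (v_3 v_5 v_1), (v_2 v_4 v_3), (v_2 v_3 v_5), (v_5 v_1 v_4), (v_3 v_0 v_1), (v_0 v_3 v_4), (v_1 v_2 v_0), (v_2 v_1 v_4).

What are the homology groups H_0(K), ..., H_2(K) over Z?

H_0 ≅ Z,  H_1 ≅ Z/2Z,  H_2 = 0.

We work with the vertex ordering v_0 < v_1 < v_2 < v_3 < v_4 < v_5. The simplices of K, each written with vertices in increasing order, are:

  0-simplices (6): [v_0], [v_1], [v_2], [v_3], [v_4], [v_5]
  1-simplices (15): (15 of them)
  2-simplices (10): [v_0,v_1,v_2], [v_0,v_1,v_3], [v_0,v_2,v_5], [v_0,v_3,v_4], [v_0,v_4,v_5], [v_1,v_2,v_4], [v_1,v_3,v_5], [v_1,v_4,v_5], [v_2,v_3,v_4], [v_2,v_3,v_5]

so the chain groups are C_0 ≅ Z^6, C_1 ≅ Z^15, C_2 ≅ Z^10.

The boundary map ∂_1: C_1 → C_0 maps an edge to its endpoints' difference, ∂[p,q] = q − p. For instance
  ∂[v_2,v_4] = [v_4] − [v_2].
The resulting 6×15 matrix has rank 5, and its Smith normal form has invariant factors (1,1,1,1,1).

Boundary ∂_2: C_2 → C_1 acts by ∂[p,q,r] = [q,r] − [p,r] + [p,q]. For instance
  ∂[v_0,v_1,v_2] = [v_1,v_2] − [v_0,v_2] + [v_0,v_1],
  ∂[v_1,v_3,v_5] = [v_3,v_5] − [v_1,v_5] + [v_1,v_3].
As a 15×10 matrix over Z this has rank 10, with invariant factors (1,1,1,1,1,1,1,1,1,2).

Now H_k = ker ∂_k / im ∂_{k+1}, so:

  H_0: rank C_0 − rank ∂_1 = 6 − 5 = 1, and the invariant factors of ∂_1 are all 1, so H_0 = Z.
  H_1: rank ker ∂_1 − rank ∂_2 = (15 − 5) − 10 = 0, and ∂_2 has invariant factor 2 > 1, so H_1 = Z/2Z.
  H_2: rank ker ∂_2 − rank ∂_3 = (10 − 10) − 0 = 0, and there is no ∂_3, so H_2 = 0.

(K is a triangulation of the real projective plane RP^2.)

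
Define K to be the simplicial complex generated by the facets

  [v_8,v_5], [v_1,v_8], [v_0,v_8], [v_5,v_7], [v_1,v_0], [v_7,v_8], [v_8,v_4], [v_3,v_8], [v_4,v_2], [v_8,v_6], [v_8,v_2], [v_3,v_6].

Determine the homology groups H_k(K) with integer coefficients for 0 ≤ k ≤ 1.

H_0 = Z,  H_1 = Z^4.

We work with the vertex ordering v_0 < v_1 < v_2 < v_3 < v_4 < v_5 < v_6 < v_7 < v_8. The simplices of K, each written with vertices in increasing order, are:

  0-simplices (9): [v_0], [v_1], [v_2], [v_3], [v_4], [v_5], [v_6], [v_7], [v_8]
  1-simplices (12): [v_0,v_1], [v_0,v_8], [v_1,v_8], [v_2,v_4], [v_2,v_8], [v_3,v_6], [v_3,v_8], [v_4,v_8], [v_5,v_7], [v_5,v_8], [v_6,v_8], [v_7,v_8]

so the chain groups are C_0 ≅ Z^9, C_1 ≅ Z^12.

∂_1: C_1 → C_0 sends each edge [p,q] (with p < q) to q − p. For instance
  ∂[v_7,v_8] = [v_8] − [v_7].
This gives a 9×12 integer matrix of rank 8; reducing to Smith normal form yields diagonal entries (1,1,1,1,1,1,1,1).

Now H_k = ker ∂_k / im ∂_{k+1}, so:

  H_0: rank C_0 − rank ∂_1 = 9 − 8 = 1, and the invariant factors of ∂_1 are all 1, so H_0 ≅ Z.
  H_1: rank ker ∂_1 − rank ∂_2 = (12 − 8) − 0 = 4, and there is no ∂_2, so H_1 ≅ Z^4.

As a check, the Euler characteristic is 9 − 12 = -3, which agrees with 1 − 4 = -3.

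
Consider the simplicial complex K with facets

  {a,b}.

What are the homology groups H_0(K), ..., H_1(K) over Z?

We work with the vertex ordering a < b. The simplices of K, each written with vertices in increasing order, are:

  0-simplices (2): a, b
  1-simplices (1): ab

giving chain groups C_0 ≅ Z^2, C_1 ≅ Z^1.

The boundary map ∂_1: C_1 → C_0 sends each edge [p,q] (with p < q) to q − p. For instance
  ∂ab = b − a.
The resulting 2×1 matrix has rank 1, and its Smith normal form has invariant factors (1).

From H_k ≅ ker(∂_k) / im(∂_{k+1}) we obtain:

  H_0: rank C_0 − rank ∂_1 = 2 − 1 = 1, and the invariant factors of ∂_1 are all 1, so H_0 ≅ Z.
  H_1: rank ker ∂_1 − rank ∂_2 = (1 − 1) − 0 = 0, and there is no ∂_2, so H_1 ≅ 0.

As a check, the Euler characteristic is 2 − 1 = 1, which agrees with 1 − 0 = 1.

H_0 = Z,  H_1 = 0.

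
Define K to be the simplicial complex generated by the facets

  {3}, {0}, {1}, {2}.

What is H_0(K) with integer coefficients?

H_0 = Z^4.

Order the vertices as 0 < 1 < 2 < 3. Listing each simplex with vertices in this order, K has dimension 0 with simplices:

  0-simplices (4): [0], [1], [2], [3]

giving chain groups C_0 ≅ Z^4.

Now H_k = ker ∂_k / im ∂_{k+1}, so:

  H_0: rank C_0 − rank ∂_1 = 4 − 0 = 4, and there is no ∂_1, so H_0 ≅ Z^4.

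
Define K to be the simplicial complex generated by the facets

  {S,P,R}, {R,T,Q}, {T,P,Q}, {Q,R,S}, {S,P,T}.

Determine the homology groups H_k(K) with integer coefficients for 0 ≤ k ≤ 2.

H_0 ≅ Z,  H_1 ≅ Z,  H_2 = 0.

Take the total order P < Q < R < S < T on the vertex set. Then K (dimension 2) consists of the simplices:

  0-simplices (5): P, Q, R, S, T
  1-simplices (10): PQ, PR, PS, PT, QR, QS, QT, RS, RT, ST
  2-simplices (5): PQT, PRS, PST, QRS, QRT

Hence C_0 ≅ Z^5, C_1 ≅ Z^10, C_2 ≅ Z^5.

The boundary map ∂_1: C_1 → C_0 is given by ∂[p,q] = [q] − [p]. For instance
  ∂QS = S − Q.
The resulting 5×10 matrix has rank 4, and its Smith normal form has invariant factors (1,1,1,1).

The boundary map ∂_2: C_2 → C_1 maps a triangle to the signed sum of its edges. For instance
  ∂QRS = RS − QS + QR,
  ∂PRS = RS − PS + PR.
This gives a 10×5 integer matrix of rank 5; reducing to Smith normal form yields diagonal entries (1,1,1,1,1).

Computing H_k = (kernel of ∂_k) / (image of ∂_{k+1}):

  H_0: rank C_0 − rank ∂_1 = 5 − 4 = 1, and the invariant factors of ∂_1 are all 1, so H_0 = Z.
  H_1: rank ker ∂_1 − rank ∂_2 = (10 − 4) − 5 = 1, and the invariant factors of ∂_2 are all 1, so H_1 = Z.
  H_2: rank ker ∂_2 − rank ∂_3 = (5 − 5) − 0 = 0, and there is no ∂_3, so H_2 = 0.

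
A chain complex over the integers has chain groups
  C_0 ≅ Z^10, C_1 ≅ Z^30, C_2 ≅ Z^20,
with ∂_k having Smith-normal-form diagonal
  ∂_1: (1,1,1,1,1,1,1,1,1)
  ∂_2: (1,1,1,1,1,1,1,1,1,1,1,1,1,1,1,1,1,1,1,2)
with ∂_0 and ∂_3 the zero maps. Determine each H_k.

H_0 ≅ Z,  H_1 ≅ Z × Z/2,  H_2 = 0.

H_0: b_0 = 10 − 0 − 9 = 1; torsion from ∂_1 factors > 1: none. So H_0 ≅ Z.
H_1: b_1 = 30 − 9 − 20 = 1; torsion from ∂_2 factors > 1: [2]. So H_1 ≅ Z × Z/2.
H_2: b_2 = 20 − 20 − 0 = 0; torsion from ∂_3 factors > 1: none. So H_2 ≅ 0.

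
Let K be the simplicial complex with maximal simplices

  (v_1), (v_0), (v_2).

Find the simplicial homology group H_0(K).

Order the vertices as v_0 < v_1 < v_2. Listing each simplex with vertices in this order, K has dimension 0 with simplices:

  0-simplices (3): [v_0], [v_1], [v_2]

giving chain groups C_0 ≅ Z^3.

From H_k ≅ ker(∂_k) / im(∂_{k+1}) we obtain:

  H_0: rank C_0 − rank ∂_1 = 3 − 0 = 3, and there is no ∂_1, so H_0 ≅ Z^3.

H_0 = Z^3.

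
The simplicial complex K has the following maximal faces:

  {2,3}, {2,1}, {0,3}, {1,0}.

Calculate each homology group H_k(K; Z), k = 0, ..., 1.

H_0 = Z,  H_1 = Z.

K has 4 vertices, 4 edges.
rank ∂_0 = 0, rank ∂_1 = 3 ⇒ b_0 = 4 − 0 − 3 = 1; all invariant factors of ∂_1 are 1 so no torsion. So H_0 ≅ Z.
rank ∂_1 = 3, rank ∂_2 = 0 ⇒ b_1 = 4 − 3 − 0 = 1. So H_1 ≅ Z.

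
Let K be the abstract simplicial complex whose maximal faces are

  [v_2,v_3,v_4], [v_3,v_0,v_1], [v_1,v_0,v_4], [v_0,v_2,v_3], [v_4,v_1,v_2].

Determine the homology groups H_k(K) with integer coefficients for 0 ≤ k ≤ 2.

H_0 ≅ Z,  H_1 ≅ Z,  H_2 = 0.

We work with the vertex ordering v_0 < v_1 < v_2 < v_3 < v_4. The simplices of K, each written with vertices in increasing order, are:

  0-simplices (5): [v_0], [v_1], [v_2], [v_3], [v_4]
  1-simplices (10): [v_0,v_1], [v_0,v_2], [v_0,v_3], [v_0,v_4], [v_1,v_2], [v_1,v_3], [v_1,v_4], [v_2,v_3], [v_2,v_4], [v_3,v_4]
  2-simplices (5): [v_0,v_1,v_3], [v_0,v_1,v_4], [v_0,v_2,v_3], [v_1,v_2,v_4], [v_2,v_3,v_4]

giving chain groups C_0 ≅ Z^5, C_1 ≅ Z^10, C_2 ≅ Z^5.

The boundary map ∂_1: C_1 → C_0 is given by ∂[p,q] = [q] − [p].
The resulting 5×10 matrix has rank 4, and its Smith normal form has invariant factors (1,1,1,1).

Boundary ∂_2: C_2 → C_1 acts by ∂[p,q,r] = [q,r] − [p,r] + [p,q]. For instance
  ∂[v_1,v_2,v_4] = [v_2,v_4] − [v_1,v_4] + [v_1,v_2],
  ∂[v_0,v_1,v_3] = [v_1,v_3] − [v_0,v_3] + [v_0,v_1].
As a 10×5 matrix over Z this has rank 5, with invariant factors (1,1,1,1,1).

Now H_k = ker ∂_k / im ∂_{k+1}, so:

  H_0: rank C_0 − rank ∂_1 = 5 − 4 = 1, and the invariant factors of ∂_1 are all 1, so H_0 ≅ Z.
  H_1: rank ker ∂_1 − rank ∂_2 = (10 − 4) − 5 = 1, and the invariant factors of ∂_2 are all 1, so H_1 ≅ Z.
  H_2: rank ker ∂_2 − rank ∂_3 = (5 − 5) − 0 = 0, and there is no ∂_3, so H_2 ≅ 0.

As a check, the Euler characteristic is 5 − 10 + 5 = 0, which agrees with 1 − 1 + 0 = 0.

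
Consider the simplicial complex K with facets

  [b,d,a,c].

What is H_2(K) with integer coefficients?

H_2 = 0.

Take the total order a < b < c < d on the vertex set. Then K (dimension 3) consists of the simplices:

  0-simplices (4): a, b, c, d
  1-simplices (6): ab, ac, ad, bc, bd, cd
  2-simplices (4): abc, abd, acd, bcd
  3-simplices (1): abcd

so the chain groups are C_0 ≅ Z^4, C_1 ≅ Z^6, C_2 ≅ Z^4, C_3 ≅ Z^1.

The boundary map ∂_1: C_1 → C_0 sends each edge [p,q] (with p < q) to q − p. For instance
  ∂bd = d − b.
The 4×6 boundary matrix has rank 3 and Smith normal form diag(1,1,1).

The boundary map ∂_2: C_2 → C_1 acts by ∂[p,q,r] = [q,r] − [p,r] + [p,q]. For instance
  ∂abc = bc − ac + ab,
  ∂acd = cd − ad + ac.
This gives a 6×4 integer matrix of rank 3; reducing to Smith normal form yields diagonal entries (1,1,1).

∂_3: C_3 → C_2 sends each 3-simplex σ to the alternating sum Σ_i (−1)^i (σ with its i-th vertex removed). For instance
  ∂abcd = bcd − acd + abd − abc.
The 4×1 boundary matrix has rank 1 and Smith normal form diag(1).

Now H_k = ker ∂_k / im ∂_{k+1}, so:

  H_2: rank ker ∂_2 − rank ∂_3 = (4 − 3) − 1 = 0, and the invariant factors of ∂_3 are all 1, so H_2 = 0.

(K is a triangulation of the 3-simplex.)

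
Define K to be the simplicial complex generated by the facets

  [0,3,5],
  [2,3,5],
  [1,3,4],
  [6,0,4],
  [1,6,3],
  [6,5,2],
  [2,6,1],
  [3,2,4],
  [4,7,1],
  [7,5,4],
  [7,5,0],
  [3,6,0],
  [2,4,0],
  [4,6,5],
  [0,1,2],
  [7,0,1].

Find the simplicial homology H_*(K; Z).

K has 8 vertices, 24 edges, 16 triangles.
rank ∂_0 = 0, rank ∂_1 = 7 ⇒ b_0 = 8 − 0 − 7 = 1; all invariant factors of ∂_1 are 1 so no torsion. So H_0 = Z.
rank ∂_1 = 7, rank ∂_2 = 15 ⇒ b_1 = 24 − 7 − 15 = 2; all invariant factors of ∂_2 are 1 so no torsion. So H_1 = Z^2.
rank ∂_2 = 15, rank ∂_3 = 0 ⇒ b_2 = 16 − 15 − 0 = 1. So H_2 = Z.

H_0 = Z,  H_1 = Z^2,  H_2 = Z.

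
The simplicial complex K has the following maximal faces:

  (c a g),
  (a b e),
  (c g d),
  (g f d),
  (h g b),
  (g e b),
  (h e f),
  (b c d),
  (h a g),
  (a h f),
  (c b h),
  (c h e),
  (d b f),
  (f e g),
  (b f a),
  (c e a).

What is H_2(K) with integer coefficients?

H_2 = Z.

K has 8 vertices, 24 edges, 16 triangles.
rank ∂_2 = 15, rank ∂_3 = 0 ⇒ b_2 = 16 − 15 − 0 = 1. So H_2 = Z.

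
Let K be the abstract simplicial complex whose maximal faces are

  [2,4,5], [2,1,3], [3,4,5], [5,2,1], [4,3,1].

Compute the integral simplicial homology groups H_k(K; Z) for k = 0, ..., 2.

Order the vertices as 1 < 2 < 3 < 4 < 5. Listing each simplex with vertices in this order, K has dimension 2 with simplices:

  0-simplices (5): [1], [2], [3], [4], [5]
  1-simplices (10): [1,2], [1,3], [1,4], [1,5], [2,3], [2,4], [2,5], [3,4], [3,5], [4,5]
  2-simplices (5): [1,2,3], [1,2,5], [1,3,4], [2,4,5], [3,4,5]

giving chain groups C_0 ≅ Z^5, C_1 ≅ Z^10, C_2 ≅ Z^5.

The boundary map ∂_1: C_1 → C_0 maps an edge to its endpoints' difference, ∂[p,q] = q − p.
The resulting 5×10 matrix has rank 4, and its Smith normal form has invariant factors (1,1,1,1).

∂_2: C_2 → C_1 acts by ∂[p,q,r] = [q,r] − [p,r] + [p,q]. For instance
  ∂[2,4,5] = [4,5] − [2,5] + [2,4],
  ∂[1,2,3] = [2,3] − [1,3] + [1,2].
This gives a 10×5 integer matrix of rank 5; reducing to Smith normal form yields diagonal entries (1,1,1,1,1).

Now H_k = ker ∂_k / im ∂_{k+1}, so:

  H_0: rank C_0 − rank ∂_1 = 5 − 4 = 1, and the invariant factors of ∂_1 are all 1, so H_0 ≅ Z.
  H_1: rank ker ∂_1 − rank ∂_2 = (10 − 4) − 5 = 1, and the invariant factors of ∂_2 are all 1, so H_1 ≅ Z.
  H_2: rank ker ∂_2 − rank ∂_3 = (5 − 5) − 0 = 0, and there is no ∂_3, so H_2 ≅ 0.

H_0 ≅ Z,  H_1 ≅ Z,  H_2 = 0.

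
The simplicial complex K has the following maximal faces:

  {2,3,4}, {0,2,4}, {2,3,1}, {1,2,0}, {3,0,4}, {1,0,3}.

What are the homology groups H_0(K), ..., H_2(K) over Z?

K has 5 vertices, 9 edges, 6 triangles.
rank ∂_0 = 0, rank ∂_1 = 4 ⇒ b_0 = 5 − 0 − 4 = 1; all invariant factors of ∂_1 are 1 so no torsion. So H_0 = Z.
rank ∂_1 = 4, rank ∂_2 = 5 ⇒ b_1 = 9 − 4 − 5 = 0; all invariant factors of ∂_2 are 1 so no torsion. So H_1 = 0.
rank ∂_2 = 5, rank ∂_3 = 0 ⇒ b_2 = 6 − 5 − 0 = 1. So H_2 = Z.

H_0 ≅ Z,  H_1 = 0,  H_2 ≅ Z.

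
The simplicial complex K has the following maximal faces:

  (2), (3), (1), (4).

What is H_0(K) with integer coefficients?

H_0 ≅ Z^4.

Fix the vertex order 1 < 2 < 3 < 4 and write every simplex with vertices in increasing order. Then dim K = 0 and the simplices of K are:

  0-simplices (4): [1], [2], [3], [4]

Hence C_0 ≅ Z^4.

Computing H_k = (kernel of ∂_k) / (image of ∂_{k+1}):

  H_0: rank C_0 − rank ∂_1 = 4 − 0 = 4, and there is no ∂_1, so H_0 = Z^4.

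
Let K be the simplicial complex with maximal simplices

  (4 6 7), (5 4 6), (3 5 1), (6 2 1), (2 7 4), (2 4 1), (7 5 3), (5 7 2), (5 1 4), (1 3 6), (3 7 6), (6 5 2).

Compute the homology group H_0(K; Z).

K has 7 vertices, 18 edges, 12 triangles.
rank ∂_0 = 0, rank ∂_1 = 6 ⇒ b_0 = 7 − 0 − 6 = 1; all invariant factors of ∂_1 are 1 so no torsion. So H_0 ≅ Z.

H_0 ≅ Z.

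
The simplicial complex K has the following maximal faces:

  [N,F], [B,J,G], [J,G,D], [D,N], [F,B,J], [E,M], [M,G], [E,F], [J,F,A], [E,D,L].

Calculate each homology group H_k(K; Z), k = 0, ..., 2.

Order the vertices as A < B < D < E < F < G < J < L < M < N. Listing each simplex with vertices in this order, K has dimension 2 with simplices:

  0-simplices (10): A, B, D, E, F, G, J, L, M, N
  1-simplices (17): AF, AJ, BF, BG, BJ, DE, DG, DJ, DL, DN, EF, EL, EM, FJ, FN, GJ, GM
  2-simplices (5): AFJ, BFJ, BGJ, DEL, DGJ

Hence C_0 ≅ Z^10, C_1 ≅ Z^17, C_2 ≅ Z^5.

The boundary map ∂_1: C_1 → C_0 sends each edge [p,q] (with p < q) to q − p. For instance
  ∂EL = L − E.
This gives a 10×17 integer matrix of rank 9; reducing to Smith normal form yields diagonal entries (1,1,1,1,1,1,1,1,1).

Boundary ∂_2: C_2 → C_1 sends each 2-simplex [p,q,r] to [q,r] − [p,r] + [p,q]. For instance
  ∂DGJ = GJ − DJ + DG,
  ∂AFJ = FJ − AJ + AF.
As a 17×5 matrix over Z this has rank 5, with invariant factors (1,1,1,1,1).

Now H_k = ker ∂_k / im ∂_{k+1}, so:

  H_0: rank C_0 − rank ∂_1 = 10 − 9 = 1, and the invariant factors of ∂_1 are all 1, so H_0 = Z.
  H_1: rank ker ∂_1 − rank ∂_2 = (17 − 9) − 5 = 3, and the invariant factors of ∂_2 are all 1, so H_1 = Z^3.
  H_2: rank ker ∂_2 − rank ∂_3 = (5 − 5) − 0 = 0, and there is no ∂_3, so H_2 = 0.

H_0 ≅ Z,  H_1 ≅ Z^3,  H_2 = 0.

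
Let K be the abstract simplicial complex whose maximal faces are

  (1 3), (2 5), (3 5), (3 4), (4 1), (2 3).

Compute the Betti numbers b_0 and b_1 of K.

Fix the vertex order 1 < 2 < 3 < 4 < 5 and write every simplex with vertices in increasing order. Then dim K = 1 and the simplices of K are:

  0-simplices (5): [1], [2], [3], [4], [5]
  1-simplices (6): [1,3], [1,4], [2,3], [2,5], [3,4], [3,5]

giving chain groups C_0 ≅ Z^5, C_1 ≅ Z^6.

∂_1: C_1 → C_0 is given by ∂[p,q] = [q] − [p]. For instance
  ∂[2,3] = [3] − [2].
The resulting 5×6 matrix has rank 4, and its Smith normal form has invariant factors (1,1,1,1).

Now H_k = ker ∂_k / im ∂_{k+1}, so:

  H_0: rank C_0 − rank ∂_1 = 5 − 4 = 1, and the invariant factors of ∂_1 are all 1, so H_0 ≅ Z.
  H_1: rank ker ∂_1 − rank ∂_2 = (6 − 4) − 0 = 2, and there is no ∂_2, so H_1 ≅ Z^2.

As a check, the Euler characteristic is 5 − 6 = -1, which agrees with 1 − 2 = -1.

Hence the Betti numbers are b_0 = 1, b_1 = 2.

b_0 = 1, b_1 = 2.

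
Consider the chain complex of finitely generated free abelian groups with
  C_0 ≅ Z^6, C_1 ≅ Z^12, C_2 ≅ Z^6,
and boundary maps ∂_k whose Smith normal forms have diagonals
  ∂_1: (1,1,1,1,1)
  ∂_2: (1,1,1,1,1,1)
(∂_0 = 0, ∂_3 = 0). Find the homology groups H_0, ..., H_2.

H_0: b_0 = 6 − 0 − 5 = 1; torsion from ∂_1 factors > 1: none. So H_0 = Z.
H_1: b_1 = 12 − 5 − 6 = 1; torsion from ∂_2 factors > 1: none. So H_1 = Z.
H_2: b_2 = 6 − 6 − 0 = 0; torsion from ∂_3 factors > 1: none. So H_2 = 0.

H_0 = Z,  H_1 = Z,  H_2 = 0.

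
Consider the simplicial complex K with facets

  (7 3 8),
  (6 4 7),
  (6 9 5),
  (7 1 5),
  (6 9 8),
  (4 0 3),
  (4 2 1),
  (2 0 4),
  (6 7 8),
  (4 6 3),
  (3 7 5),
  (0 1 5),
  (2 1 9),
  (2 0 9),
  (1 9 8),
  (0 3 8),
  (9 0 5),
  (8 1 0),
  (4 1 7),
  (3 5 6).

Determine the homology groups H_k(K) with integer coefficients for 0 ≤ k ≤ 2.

Fix the vertex order 0 < 1 < 2 < 3 < 4 < 5 < 6 < 7 < 8 < 9 and write every simplex with vertices in increasing order. Then dim K = 2 and the simplices of K are:

  0-simplices (10): [0], [1], [2], [3], [4], [5], [6], [7], [8], [9]
  1-simplices (30): (30 of them)
  2-simplices (20): (20 of them)

Hence C_0 ≅ Z^10, C_1 ≅ Z^30, C_2 ≅ Z^20.

The boundary map ∂_1: C_1 → C_0 sends each edge [p,q] (with p < q) to q − p. For instance
  ∂[6,7] = [7] − [6].
As a 10×30 matrix over Z this has rank 9, with invariant factors (1,1,1,1,1,1,1,1,1).

∂_2: C_2 → C_1 maps a triangle to the signed sum of its edges. For instance
  ∂[3,4,6] = [4,6] − [3,6] + [3,4],
  ∂[3,5,7] = [5,7] − [3,7] + [3,5].
The 30×20 boundary matrix has rank 20 and Smith normal form diag(1,1,1,1,1,1,1,1,1,1,1,1,1,1,1,1,1,1,1,2).

Computing H_k = (kernel of ∂_k) / (image of ∂_{k+1}):

  H_0: rank C_0 − rank ∂_1 = 10 − 9 = 1, and the invariant factors of ∂_1 are all 1, so H_0 ≅ Z.
  H_1: rank ker ∂_1 − rank ∂_2 = (30 − 9) − 20 = 1, and ∂_2 has invariant factor 2 > 1, so H_1 ≅ Z ⊕ Z_2.
  H_2: rank ker ∂_2 − rank ∂_3 = (20 − 20) − 0 = 0, and there is no ∂_3, so H_2 ≅ 0.

As a check, the Euler characteristic is 10 − 30 + 20 = 0, which agrees with 1 − 1 + 0 = 0.
(K is a triangulation of the Klein bottle.)

H_0 ≅ Z,  H_1 ≅ Z ⊕ Z_2,  H_2 = 0.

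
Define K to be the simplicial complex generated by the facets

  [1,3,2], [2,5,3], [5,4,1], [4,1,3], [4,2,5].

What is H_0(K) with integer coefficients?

H_0 ≅ Z.

Take the total order 1 < 2 < 3 < 4 < 5 on the vertex set. Then K (dimension 2) consists of the simplices:

  0-simplices (5): [1], [2], [3], [4], [5]
  1-simplices (10): [1,2], [1,3], [1,4], [1,5], [2,3], [2,4], [2,5], [3,4], [3,5], [4,5]
  2-simplices (5): [1,2,3], [1,3,4], [1,4,5], [2,3,5], [2,4,5]

so the chain groups are C_0 ≅ Z^5, C_1 ≅ Z^10, C_2 ≅ Z^5.

The boundary map ∂_1: C_1 → C_0 is given by ∂[p,q] = [q] − [p].
This gives a 5×10 integer matrix of rank 4; reducing to Smith normal form yields diagonal entries (1,1,1,1).

The boundary map ∂_2: C_2 → C_1 sends each 2-simplex [p,q,r] to [q,r] − [p,r] + [p,q]. For instance
  ∂[1,3,4] = [3,4] − [1,4] + [1,3],
  ∂[2,4,5] = [4,5] − [2,5] + [2,4].
This gives a 10×5 integer matrix of rank 5; reducing to Smith normal form yields diagonal entries (1,1,1,1,1).

Computing H_k = (kernel of ∂_k) / (image of ∂_{k+1}):

  H_0: rank C_0 − rank ∂_1 = 5 − 4 = 1, and the invariant factors of ∂_1 are all 1, so H_0 ≅ Z.

(K is a triangulation of the Möbius band.)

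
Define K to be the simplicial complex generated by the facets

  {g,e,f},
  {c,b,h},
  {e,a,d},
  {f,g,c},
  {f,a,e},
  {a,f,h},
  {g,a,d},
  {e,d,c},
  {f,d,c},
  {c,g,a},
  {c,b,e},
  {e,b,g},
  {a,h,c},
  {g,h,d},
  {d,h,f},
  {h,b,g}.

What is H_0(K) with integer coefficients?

Order the vertices as a < b < c < d < e < f < g < h. Listing each simplex with vertices in this order, K has dimension 2 with simplices:

  0-simplices (8): a, b, c, d, e, f, g, h
  1-simplices (24): ac, ad, ae, af, ag, ah, bc, be, bg, bh, cd, ce, cf, cg, ch, de, df, dg, dh, ef, eg, fg, fh, gh
  2-simplices (16): acg, ach, ade, adg, aef, afh, bce, bch, beg, bgh, cde, cdf, cfg, dfh, dgh, efg

giving chain groups C_0 ≅ Z^8, C_1 ≅ Z^24, C_2 ≅ Z^16.

∂_1: C_1 → C_0 sends each edge [p,q] (with p < q) to q − p.
This gives a 8×24 integer matrix of rank 7; reducing to Smith normal form yields diagonal entries (1,1,1,1,1,1,1).

The boundary map ∂_2: C_2 → C_1 maps a triangle to the signed sum of its edges. For instance
  ∂efg = fg − eg + ef,
  ∂beg = eg − bg + be.
As a 24×16 matrix over Z this has rank 15, with invariant factors (1,1,1,1,1,1,1,1,1,1,1,1,1,1,1).

Computing H_k = (kernel of ∂_k) / (image of ∂_{k+1}):

  H_0: rank C_0 − rank ∂_1 = 8 − 7 = 1, and the invariant factors of ∂_1 are all 1, so H_0 = Z.

H_0 = Z.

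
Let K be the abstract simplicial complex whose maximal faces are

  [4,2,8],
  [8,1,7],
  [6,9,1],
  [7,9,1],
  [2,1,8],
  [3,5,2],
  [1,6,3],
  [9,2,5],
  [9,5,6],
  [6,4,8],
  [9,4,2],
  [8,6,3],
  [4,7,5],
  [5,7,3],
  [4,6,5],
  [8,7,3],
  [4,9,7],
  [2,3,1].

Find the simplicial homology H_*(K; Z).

H_0 ≅ Z,  H_1 ≅ Z ⊕ Z/2,  H_2 = 0.

Order the vertices as 1 < 2 < 3 < 4 < 5 < 6 < 7 < 8 < 9. Listing each simplex with vertices in this order, K has dimension 2 with simplices:

  0-simplices (9): [1], [2], [3], [4], [5], [6], [7], [8], [9]
  1-simplices (27): (27 of them)
  2-simplices (18): [1,2,3], [1,2,8], [1,3,6], [1,6,9], [1,7,8], [1,7,9], [2,3,5], [2,4,8], [2,4,9], [2,5,9], [3,5,7], [3,6,8], [3,7,8], [4,5,6], [4,5,7], [4,6,8], [4,7,9], [5,6,9]

Hence C_0 ≅ Z^9, C_1 ≅ Z^27, C_2 ≅ Z^18.

∂_1: C_1 → C_0 sends each edge [p,q] (with p < q) to q − p. For instance
  ∂[1,2] = [2] − [1].
The resulting 9×27 matrix has rank 8, and its Smith normal form has invariant factors (1,1,1,1,1,1,1,1).

The boundary map ∂_2: C_2 → C_1 sends each 2-simplex [p,q,r] to [q,r] − [p,r] + [p,q]. For instance
  ∂[2,4,9] = [4,9] − [2,9] + [2,4],
  ∂[2,3,5] = [3,5] − [2,5] + [2,3].
The resulting 27×18 matrix has rank 18, and its Smith normal form has invariant factors (1,1,1,1,1,1,1,1,1,1,1,1,1,1,1,1,1,2).

From H_k ≅ ker(∂_k) / im(∂_{k+1}) we obtain:

  H_0: rank C_0 − rank ∂_1 = 9 − 8 = 1, and the invariant factors of ∂_1 are all 1, so H_0 ≅ Z.
  H_1: rank ker ∂_1 − rank ∂_2 = (27 − 8) − 18 = 1, and ∂_2 has invariant factor 2 > 1, so H_1 ≅ Z ⊕ Z/2.
  H_2: rank ker ∂_2 − rank ∂_3 = (18 − 18) − 0 = 0, and there is no ∂_3, so H_2 ≅ 0.

As a check, the Euler characteristic is 9 − 27 + 18 = 0, which agrees with 1 − 1 + 0 = 0.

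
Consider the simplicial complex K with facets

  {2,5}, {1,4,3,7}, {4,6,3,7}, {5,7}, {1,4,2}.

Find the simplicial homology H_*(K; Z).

Fix the vertex order 1 < 2 < 3 < 4 < 5 < 6 < 7 and write every simplex with vertices in increasing order. Then dim K = 3 and the simplices of K are:

  0-simplices (7): [1], [2], [3], [4], [5], [6], [7]
  1-simplices (13): [1,2], [1,3], [1,4], [1,7], [2,4], [2,5], [3,4], [3,6], [3,7], [4,6], [4,7], [5,7], [6,7]
  2-simplices (8): [1,2,4], [1,3,4], [1,3,7], [1,4,7], [3,4,6], [3,4,7], [3,6,7], [4,6,7]
  3-simplices (2): [1,3,4,7], [3,4,6,7]

so the chain groups are C_0 ≅ Z^7, C_1 ≅ Z^13, C_2 ≅ Z^8, C_3 ≅ Z^2.

Boundary ∂_1: C_1 → C_0 is given by ∂[p,q] = [q] − [p]. For instance
  ∂[4,6] = [6] − [4].
The 7×13 boundary matrix has rank 6 and Smith normal form diag(1,1,1,1,1,1).

Boundary ∂_2: C_2 → C_1 maps a triangle to the signed sum of its edges. For instance
  ∂[4,6,7] = [6,7] − [4,7] + [4,6],
  ∂[1,2,4] = [2,4] − [1,4] + [1,2].
The resulting 13×8 matrix has rank 6, and its Smith normal form has invariant factors (1,1,1,1,1,1).

The boundary map ∂_3: C_3 → C_2 sends each 3-simplex σ to the alternating sum Σ_i (−1)^i (σ with its i-th vertex removed). For instance
  ∂[1,3,4,7] = [3,4,7] − [1,4,7] + [1,3,7] − [1,3,4],
  ∂[3,4,6,7] = [4,6,7] − [3,6,7] + [3,4,7] − [3,4,6].
The 8×2 boundary matrix has rank 2 and Smith normal form diag(1,1).

Reading off H_k = ker ∂_k / im ∂_{k+1}:

  H_0: rank C_0 − rank ∂_1 = 7 − 6 = 1, and the invariant factors of ∂_1 are all 1, so H_0 ≅ Z.
  H_1: rank ker ∂_1 − rank ∂_2 = (13 − 6) − 6 = 1, and the invariant factors of ∂_2 are all 1, so H_1 ≅ Z.
  H_2: rank ker ∂_2 − rank ∂_3 = (8 − 6) − 2 = 0, and the invariant factors of ∂_3 are all 1, so H_2 ≅ 0.
  H_3: rank ker ∂_3 − rank ∂_4 = (2 − 2) − 0 = 0, and there is no ∂_4, so H_3 ≅ 0.

As a check, the Euler characteristic is 7 − 13 + 8 − 2 = 0, which agrees with 1 − 1 + 0 − 0 = 0.

H_0 ≅ Z,  H_1 ≅ Z,  H_2 = 0,  H_3 = 0.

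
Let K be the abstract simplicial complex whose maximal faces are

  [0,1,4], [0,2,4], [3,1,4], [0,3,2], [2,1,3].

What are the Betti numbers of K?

b_0 = 1, b_1 = 1, b_2 = 0.

Take the total order 0 < 1 < 2 < 3 < 4 on the vertex set. Then K (dimension 2) consists of the simplices:

  0-simplices (5): [0], [1], [2], [3], [4]
  1-simplices (10): [0,1], [0,2], [0,3], [0,4], [1,2], [1,3], [1,4], [2,3], [2,4], [3,4]
  2-simplices (5): [0,1,4], [0,2,3], [0,2,4], [1,2,3], [1,3,4]

giving chain groups C_0 ≅ Z^5, C_1 ≅ Z^10, C_2 ≅ Z^5.

∂_1: C_1 → C_0 is given by ∂[p,q] = [q] − [p]. For instance
  ∂[0,1] = [1] − [0].
This gives a 5×10 integer matrix of rank 4; reducing to Smith normal form yields diagonal entries (1,1,1,1).

Boundary ∂_2: C_2 → C_1 acts by ∂[p,q,r] = [q,r] − [p,r] + [p,q]. For instance
  ∂[0,2,3] = [2,3] − [0,3] + [0,2],
  ∂[1,2,3] = [2,3] − [1,3] + [1,2].
The resulting 10×5 matrix has rank 5, and its Smith normal form has invariant factors (1,1,1,1,1).

From H_k ≅ ker(∂_k) / im(∂_{k+1}) we obtain:

  H_0: rank C_0 − rank ∂_1 = 5 − 4 = 1, and the invariant factors of ∂_1 are all 1, so H_0 = Z.
  H_1: rank ker ∂_1 − rank ∂_2 = (10 − 4) − 5 = 1, and the invariant factors of ∂_2 are all 1, so H_1 = Z.
  H_2: rank ker ∂_2 − rank ∂_3 = (5 − 5) − 0 = 0, and there is no ∂_3, so H_2 = 0.

As a check, the Euler characteristic is 5 − 10 + 5 = 0, which agrees with 1 − 1 + 0 = 0.

Hence the Betti numbers are b_0 = 1, b_1 = 1, b_2 = 0.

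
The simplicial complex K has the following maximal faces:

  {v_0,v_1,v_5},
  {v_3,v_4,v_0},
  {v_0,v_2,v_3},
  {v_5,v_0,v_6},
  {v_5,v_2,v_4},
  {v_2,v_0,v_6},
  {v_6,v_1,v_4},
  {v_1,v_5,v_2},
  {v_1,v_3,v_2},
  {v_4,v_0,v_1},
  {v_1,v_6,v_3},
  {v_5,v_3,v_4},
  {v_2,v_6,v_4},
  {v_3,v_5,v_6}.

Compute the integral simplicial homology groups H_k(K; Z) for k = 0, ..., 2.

Order the vertices as v_0 < v_1 < v_2 < v_3 < v_4 < v_5 < v_6. Listing each simplex with vertices in this order, K has dimension 2 with simplices:

  0-simplices (7): [v_0], [v_1], [v_2], [v_3], [v_4], [v_5], [v_6]
  1-simplices (21): (21 of them)
  2-simplices (14): (14 of them)

Hence C_0 ≅ Z^7, C_1 ≅ Z^21, C_2 ≅ Z^14.

∂_1: C_1 → C_0 sends each edge [p,q] (with p < q) to q − p. For instance
  ∂[v_0,v_2] = [v_2] − [v_0].
The 7×21 boundary matrix has rank 6 and Smith normal form diag(1,1,1,1,1,1).

The boundary map ∂_2: C_2 → C_1 acts by ∂[p,q,r] = [q,r] − [p,r] + [p,q]. For instance
  ∂[v_1,v_2,v_5] = [v_2,v_5] − [v_1,v_5] + [v_1,v_2],
  ∂[v_2,v_4,v_6] = [v_4,v_6] − [v_2,v_6] + [v_2,v_4].
As a 21×14 matrix over Z this has rank 13, with invariant factors (1,1,1,1,1,1,1,1,1,1,1,1,1).

Computing H_k = (kernel of ∂_k) / (image of ∂_{k+1}):

  H_0: rank C_0 − rank ∂_1 = 7 − 6 = 1, and the invariant factors of ∂_1 are all 1, so H_0 = Z.
  H_1: rank ker ∂_1 − rank ∂_2 = (21 − 6) − 13 = 2, and the invariant factors of ∂_2 are all 1, so H_1 = Z^2.
  H_2: rank ker ∂_2 − rank ∂_3 = (14 − 13) − 0 = 1, and there is no ∂_3, so H_2 = Z.

As a check, the Euler characteristic is 7 − 21 + 14 = 0, which agrees with 1 − 2 + 1 = 0.

H_0 ≅ Z,  H_1 ≅ Z^2,  H_2 ≅ Z.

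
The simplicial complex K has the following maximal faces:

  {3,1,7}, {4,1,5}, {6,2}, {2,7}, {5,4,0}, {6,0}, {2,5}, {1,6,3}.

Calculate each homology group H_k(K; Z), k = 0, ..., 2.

We work with the vertex ordering 0 < 1 < 2 < 3 < 4 < 5 < 6 < 7. The simplices of K, each written with vertices in increasing order, are:

  0-simplices (8): [0], [1], [2], [3], [4], [5], [6], [7]
  1-simplices (14): [0,4], [0,5], [0,6], [1,3], [1,4], [1,5], [1,6], [1,7], [2,5], [2,6], [2,7], [3,6], [3,7], [4,5]
  2-simplices (4): [0,4,5], [1,3,6], [1,3,7], [1,4,5]

giving chain groups C_0 ≅ Z^8, C_1 ≅ Z^14, C_2 ≅ Z^4.

Boundary ∂_1: C_1 → C_0 sends each edge [p,q] (with p < q) to q − p. For instance
  ∂[1,5] = [5] − [1].
The resulting 8×14 matrix has rank 7, and its Smith normal form has invariant factors (1,1,1,1,1,1,1).

Boundary ∂_2: C_2 → C_1 maps a triangle to the signed sum of its edges. For instance
  ∂[0,4,5] = [4,5] − [0,5] + [0,4],
  ∂[1,4,5] = [4,5] − [1,5] + [1,4].
This gives a 14×4 integer matrix of rank 4; reducing to Smith normal form yields diagonal entries (1,1,1,1).

From H_k ≅ ker(∂_k) / im(∂_{k+1}) we obtain:

  H_0: rank C_0 − rank ∂_1 = 8 − 7 = 1, and the invariant factors of ∂_1 are all 1, so H_0 ≅ Z.
  H_1: rank ker ∂_1 − rank ∂_2 = (14 − 7) − 4 = 3, and the invariant factors of ∂_2 are all 1, so H_1 ≅ Z^3.
  H_2: rank ker ∂_2 − rank ∂_3 = (4 − 4) − 0 = 0, and there is no ∂_3, so H_2 ≅ 0.

H_0 = Z,  H_1 = Z^3,  H_2 = 0.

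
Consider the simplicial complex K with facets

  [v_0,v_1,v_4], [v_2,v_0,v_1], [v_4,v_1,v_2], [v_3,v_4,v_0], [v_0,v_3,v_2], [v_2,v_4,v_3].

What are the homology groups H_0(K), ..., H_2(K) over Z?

H_0 = Z,  H_1 = 0,  H_2 = Z.

Order the vertices as v_0 < v_1 < v_2 < v_3 < v_4. Listing each simplex with vertices in this order, K has dimension 2 with simplices:

  0-simplices (5): [v_0], [v_1], [v_2], [v_3], [v_4]
  1-simplices (9): [v_0,v_1], [v_0,v_2], [v_0,v_3], [v_0,v_4], [v_1,v_2], [v_1,v_4], [v_2,v_3], [v_2,v_4], [v_3,v_4]
  2-simplices (6): [v_0,v_1,v_2], [v_0,v_1,v_4], [v_0,v_2,v_3], [v_0,v_3,v_4], [v_1,v_2,v_4], [v_2,v_3,v_4]

so the chain groups are C_0 ≅ Z^5, C_1 ≅ Z^9, C_2 ≅ Z^6.

∂_1: C_1 → C_0 maps an edge to its endpoints' difference, ∂[p,q] = q − p. For instance
  ∂[v_3,v_4] = [v_4] − [v_3].
The resulting 5×9 matrix has rank 4, and its Smith normal form has invariant factors (1,1,1,1).

Boundary ∂_2: C_2 → C_1 acts by ∂[p,q,r] = [q,r] − [p,r] + [p,q]. For instance
  ∂[v_0,v_3,v_4] = [v_3,v_4] − [v_0,v_4] + [v_0,v_3],
  ∂[v_1,v_2,v_4] = [v_2,v_4] − [v_1,v_4] + [v_1,v_2].
This gives a 9×6 integer matrix of rank 5; reducing to Smith normal form yields diagonal entries (1,1,1,1,1).

Computing H_k = (kernel of ∂_k) / (image of ∂_{k+1}):

  H_0: rank C_0 − rank ∂_1 = 5 − 4 = 1, and the invariant factors of ∂_1 are all 1, so H_0 = Z.
  H_1: rank ker ∂_1 − rank ∂_2 = (9 − 4) − 5 = 0, and the invariant factors of ∂_2 are all 1, so H_1 = 0.
  H_2: rank ker ∂_2 − rank ∂_3 = (6 − 5) − 0 = 1, and there is no ∂_3, so H_2 = Z.

As a check, the Euler characteristic is 5 − 9 + 6 = 2, which agrees with 1 − 0 + 1 = 2.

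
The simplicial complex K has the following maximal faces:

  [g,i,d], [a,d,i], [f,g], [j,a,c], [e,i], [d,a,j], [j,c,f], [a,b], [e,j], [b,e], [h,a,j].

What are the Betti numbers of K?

b_0 = 1, b_1 = 3, b_2 = 0.

We work with the vertex ordering a < b < c < d < e < f < g < h < i < j. The simplices of K, each written with vertices in increasing order, are:

  0-simplices (10): a, b, c, d, e, f, g, h, i, j
  1-simplices (18): ab, ac, ad, ah, ai, aj, be, cf, cj, dg, di, dj, ei, ej, fg, fj, gi, hj
  2-simplices (6): acj, adi, adj, ahj, cfj, dgi

Hence C_0 ≅ Z^10, C_1 ≅ Z^18, C_2 ≅ Z^6.

∂_1: C_1 → C_0 sends each edge [p,q] (with p < q) to q − p. For instance
  ∂ei = i − e.
The 10×18 boundary matrix has rank 9 and Smith normal form diag(1,1,1,1,1,1,1,1,1).

The boundary map ∂_2: C_2 → C_1 sends each 2-simplex [p,q,r] to [q,r] − [p,r] + [p,q]. For instance
  ∂adi = di − ai + ad,
  ∂cfj = fj − cj + cf.
The resulting 18×6 matrix has rank 6, and its Smith normal form has invariant factors (1,1,1,1,1,1).

From H_k ≅ ker(∂_k) / im(∂_{k+1}) we obtain:

  H_0: rank C_0 − rank ∂_1 = 10 − 9 = 1, and the invariant factors of ∂_1 are all 1, so H_0 = Z.
  H_1: rank ker ∂_1 − rank ∂_2 = (18 − 9) − 6 = 3, and the invariant factors of ∂_2 are all 1, so H_1 = Z^3.
  H_2: rank ker ∂_2 − rank ∂_3 = (6 − 6) − 0 = 0, and there is no ∂_3, so H_2 = 0.

As a check, the Euler characteristic is 10 − 18 + 6 = -2, which agrees with 1 − 3 + 0 = -2.

Hence the Betti numbers are b_0 = 1, b_1 = 3, b_2 = 0.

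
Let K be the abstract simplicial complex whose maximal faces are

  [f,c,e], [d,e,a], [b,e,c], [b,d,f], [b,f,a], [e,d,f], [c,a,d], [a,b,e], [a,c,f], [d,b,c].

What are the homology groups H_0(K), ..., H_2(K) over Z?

H_0 ≅ Z,  H_1 ≅ Z/2,  H_2 = 0.

Take the total order a < b < c < d < e < f on the vertex set. Then K (dimension 2) consists of the simplices:

  0-simplices (6): a, b, c, d, e, f
  1-simplices (15): ab, ac, ad, ae, af, bc, bd, be, bf, cd, ce, cf, de, df, ef
  2-simplices (10): abe, abf, acd, acf, ade, bcd, bce, bdf, cef, def

so the chain groups are C_0 ≅ Z^6, C_1 ≅ Z^15, C_2 ≅ Z^10.

The boundary map ∂_1: C_1 → C_0 is given by ∂[p,q] = [q] − [p]. For instance
  ∂ab = b − a.
This gives a 6×15 integer matrix of rank 5; reducing to Smith normal form yields diagonal entries (1,1,1,1,1).

Boundary ∂_2: C_2 → C_1 maps a triangle to the signed sum of its edges. For instance
  ∂acf = cf − af + ac,
  ∂def = ef − df + de.
The resulting 15×10 matrix has rank 10, and its Smith normal form has invariant factors (1,1,1,1,1,1,1,1,1,2).

Reading off H_k = ker ∂_k / im ∂_{k+1}:

  H_0: rank C_0 − rank ∂_1 = 6 − 5 = 1, and the invariant factors of ∂_1 are all 1, so H_0 = Z.
  H_1: rank ker ∂_1 − rank ∂_2 = (15 − 5) − 10 = 0, and ∂_2 has invariant factor 2 > 1, so H_1 = Z/2.
  H_2: rank ker ∂_2 − rank ∂_3 = (10 − 10) − 0 = 0, and there is no ∂_3, so H_2 = 0.

As a check, the Euler characteristic is 6 − 15 + 10 = 1, which agrees with 1 − 0 + 0 = 1.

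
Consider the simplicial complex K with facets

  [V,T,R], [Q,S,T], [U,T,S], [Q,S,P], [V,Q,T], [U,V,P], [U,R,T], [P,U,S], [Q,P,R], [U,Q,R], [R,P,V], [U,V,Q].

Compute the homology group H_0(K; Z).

H_0 ≅ Z.

Fix the vertex order P < Q < R < S < T < U < V and write every simplex with vertices in increasing order. Then dim K = 2 and the simplices of K are:

  0-simplices (7): P, Q, R, S, T, U, V
  1-simplices (18): PQ, PR, PS, PU, PV, QR, QS, QT, QU, QV, RT, RU, RV, ST, SU, TU, TV, UV
  2-simplices (12): PQR, PQS, PRV, PSU, PUV, QRU, QST, QTV, QUV, RTU, RTV, STU

giving chain groups C_0 ≅ Z^7, C_1 ≅ Z^18, C_2 ≅ Z^12.

∂_1: C_1 → C_0 is given by ∂[p,q] = [q] − [p]. For instance
  ∂TU = U − T.
The resulting 7×18 matrix has rank 6, and its Smith normal form has invariant factors (1,1,1,1,1,1).

Boundary ∂_2: C_2 → C_1 acts by ∂[p,q,r] = [q,r] − [p,r] + [p,q]. For instance
  ∂QUV = UV − QV + QU,
  ∂RTV = TV − RV + RT.
This gives a 18×12 integer matrix of rank 12; reducing to Smith normal form yields diagonal entries (1,1,1,1,1,1,1,1,1,1,1,2).

Computing H_k = (kernel of ∂_k) / (image of ∂_{k+1}):

  H_0: rank C_0 − rank ∂_1 = 7 − 6 = 1, and the invariant factors of ∂_1 are all 1, so H_0 = Z.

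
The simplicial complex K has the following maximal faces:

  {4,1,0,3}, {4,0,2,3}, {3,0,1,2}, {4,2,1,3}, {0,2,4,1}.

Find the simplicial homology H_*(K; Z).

H_0 = Z,  H_1 = 0,  H_2 = 0,  H_3 = Z.

Fix the vertex order 0 < 1 < 2 < 3 < 4 and write every simplex with vertices in increasing order. Then dim K = 3 and the simplices of K are:

  0-simplices (5): [0], [1], [2], [3], [4]
  1-simplices (10): [0,1], [0,2], [0,3], [0,4], [1,2], [1,3], [1,4], [2,3], [2,4], [3,4]
  2-simplices (10): [0,1,2], [0,1,3], [0,1,4], [0,2,3], [0,2,4], [0,3,4], [1,2,3], [1,2,4], [1,3,4], [2,3,4]
  3-simplices (5): [0,1,2,3], [0,1,2,4], [0,1,3,4], [0,2,3,4], [1,2,3,4]

giving chain groups C_0 ≅ Z^5, C_1 ≅ Z^10, C_2 ≅ Z^10, C_3 ≅ Z^5.

The boundary map ∂_1: C_1 → C_0 sends each edge [p,q] (with p < q) to q − p. For instance
  ∂[2,3] = [3] − [2].
As a 5×10 matrix over Z this has rank 4, with invariant factors (1,1,1,1).

∂_2: C_2 → C_1 acts by ∂[p,q,r] = [q,r] − [p,r] + [p,q]. For instance
  ∂[0,1,2] = [1,2] − [0,2] + [0,1],
  ∂[0,1,3] = [1,3] − [0,3] + [0,1].
The resulting 10×10 matrix has rank 6, and its Smith normal form has invariant factors (1,1,1,1,1,1).

∂_3: C_3 → C_2 sends each 3-simplex σ to the alternating sum Σ_i (−1)^i (σ with its i-th vertex removed). For instance
  ∂[0,2,3,4] = [2,3,4] − [0,3,4] + [0,2,4] − [0,2,3],
  ∂[0,1,3,4] = [1,3,4] − [0,3,4] + [0,1,4] − [0,1,3].
The 10×5 boundary matrix has rank 4 and Smith normal form diag(1,1,1,1).

Reading off H_k = ker ∂_k / im ∂_{k+1}:

  H_0: rank C_0 − rank ∂_1 = 5 − 4 = 1, and the invariant factors of ∂_1 are all 1, so H_0 = Z.
  H_1: rank ker ∂_1 − rank ∂_2 = (10 − 4) − 6 = 0, and the invariant factors of ∂_2 are all 1, so H_1 = 0.
  H_2: rank ker ∂_2 − rank ∂_3 = (10 − 6) − 4 = 0, and the invariant factors of ∂_3 are all 1, so H_2 = 0.
  H_3: rank ker ∂_3 − rank ∂_4 = (5 − 4) − 0 = 1, and there is no ∂_4, so H_3 = Z.

As a check, the Euler characteristic is 5 − 10 + 10 − 5 = 0, which agrees with 1 − 0 + 0 − 1 = 0.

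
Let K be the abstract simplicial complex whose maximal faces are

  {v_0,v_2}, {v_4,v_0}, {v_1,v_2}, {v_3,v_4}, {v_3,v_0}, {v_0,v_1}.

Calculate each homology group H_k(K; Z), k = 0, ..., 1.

Order the vertices as v_0 < v_1 < v_2 < v_3 < v_4. Listing each simplex with vertices in this order, K has dimension 1 with simplices:

  0-simplices (5): [v_0], [v_1], [v_2], [v_3], [v_4]
  1-simplices (6): [v_0,v_1], [v_0,v_2], [v_0,v_3], [v_0,v_4], [v_1,v_2], [v_3,v_4]

giving chain groups C_0 ≅ Z^5, C_1 ≅ Z^6.

∂_1: C_1 → C_0 is given by ∂[p,q] = [q] − [p]. For instance
  ∂[v_1,v_2] = [v_2] − [v_1].
The 5×6 boundary matrix has rank 4 and Smith normal form diag(1,1,1,1).

Reading off H_k = ker ∂_k / im ∂_{k+1}:

  H_0: rank C_0 − rank ∂_1 = 5 − 4 = 1, and the invariant factors of ∂_1 are all 1, so H_0 = Z.
  H_1: rank ker ∂_1 − rank ∂_2 = (6 − 4) − 0 = 2, and there is no ∂_2, so H_1 = Z^2.

As a check, the Euler characteristic is 5 − 6 = -1, which agrees with 1 − 2 = -1.

H_0 ≅ Z,  H_1 ≅ Z^2.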